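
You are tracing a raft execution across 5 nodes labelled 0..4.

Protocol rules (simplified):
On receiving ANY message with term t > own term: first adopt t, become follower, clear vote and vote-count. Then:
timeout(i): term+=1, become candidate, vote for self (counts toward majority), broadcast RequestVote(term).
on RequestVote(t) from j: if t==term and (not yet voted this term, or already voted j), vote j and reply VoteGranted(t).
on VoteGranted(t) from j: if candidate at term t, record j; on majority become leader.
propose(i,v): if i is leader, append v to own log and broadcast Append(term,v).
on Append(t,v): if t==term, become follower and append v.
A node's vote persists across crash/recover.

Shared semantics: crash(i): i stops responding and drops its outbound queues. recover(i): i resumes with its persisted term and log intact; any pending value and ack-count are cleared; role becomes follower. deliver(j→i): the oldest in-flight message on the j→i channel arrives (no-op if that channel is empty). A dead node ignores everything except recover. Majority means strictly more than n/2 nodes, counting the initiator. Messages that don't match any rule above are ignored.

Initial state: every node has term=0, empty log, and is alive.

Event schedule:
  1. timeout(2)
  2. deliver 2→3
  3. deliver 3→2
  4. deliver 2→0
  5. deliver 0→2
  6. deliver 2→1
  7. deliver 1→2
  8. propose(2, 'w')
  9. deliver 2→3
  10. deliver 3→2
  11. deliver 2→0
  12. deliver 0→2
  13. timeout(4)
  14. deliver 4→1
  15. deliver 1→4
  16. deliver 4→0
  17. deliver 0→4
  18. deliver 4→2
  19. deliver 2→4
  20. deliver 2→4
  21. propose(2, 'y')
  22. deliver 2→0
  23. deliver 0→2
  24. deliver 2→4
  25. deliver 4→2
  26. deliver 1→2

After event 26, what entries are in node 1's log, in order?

empty

step 1 timeout(2): 2={cand,t=1,log=-}
step 2 deliver 2→3: 3={foll,t=1,log=-}
step 3 deliver 3→2: —
step 4 deliver 2→0: 0={foll,t=1,log=-}
step 5 deliver 0→2: 2={lead,t=1,log=-}
step 6 deliver 2→1: 1={foll,t=1,log=-}
step 7 deliver 1→2: —
step 8 propose(2,'w'): 2={lead,t=1,log=w}
step 9 deliver 2→3: 3={foll,t=1,log=w}
step 10 deliver 3→2: —
step 11 deliver 2→0: 0={foll,t=1,log=w}
step 12 deliver 0→2: —
step 13 timeout(4): 4={cand,t=1,log=-}
step 14 deliver 4→1: —
step 15 deliver 1→4: —
step 16 deliver 4→0: —
step 17 deliver 0→4: —
step 18 deliver 4→2: —
step 19 deliver 2→4: —
step 20 deliver 2→4: 4={foll,t=1,log=w}
step 21 propose(2,'y'): 2={lead,t=1,log=w,y}
step 22 deliver 2→0: 0={foll,t=1,log=w,y}
step 23 deliver 0→2: —
step 24 deliver 2→4: 4={foll,t=1,log=w,y}
step 25 deliver 4→2: —
step 26 deliver 1→2: —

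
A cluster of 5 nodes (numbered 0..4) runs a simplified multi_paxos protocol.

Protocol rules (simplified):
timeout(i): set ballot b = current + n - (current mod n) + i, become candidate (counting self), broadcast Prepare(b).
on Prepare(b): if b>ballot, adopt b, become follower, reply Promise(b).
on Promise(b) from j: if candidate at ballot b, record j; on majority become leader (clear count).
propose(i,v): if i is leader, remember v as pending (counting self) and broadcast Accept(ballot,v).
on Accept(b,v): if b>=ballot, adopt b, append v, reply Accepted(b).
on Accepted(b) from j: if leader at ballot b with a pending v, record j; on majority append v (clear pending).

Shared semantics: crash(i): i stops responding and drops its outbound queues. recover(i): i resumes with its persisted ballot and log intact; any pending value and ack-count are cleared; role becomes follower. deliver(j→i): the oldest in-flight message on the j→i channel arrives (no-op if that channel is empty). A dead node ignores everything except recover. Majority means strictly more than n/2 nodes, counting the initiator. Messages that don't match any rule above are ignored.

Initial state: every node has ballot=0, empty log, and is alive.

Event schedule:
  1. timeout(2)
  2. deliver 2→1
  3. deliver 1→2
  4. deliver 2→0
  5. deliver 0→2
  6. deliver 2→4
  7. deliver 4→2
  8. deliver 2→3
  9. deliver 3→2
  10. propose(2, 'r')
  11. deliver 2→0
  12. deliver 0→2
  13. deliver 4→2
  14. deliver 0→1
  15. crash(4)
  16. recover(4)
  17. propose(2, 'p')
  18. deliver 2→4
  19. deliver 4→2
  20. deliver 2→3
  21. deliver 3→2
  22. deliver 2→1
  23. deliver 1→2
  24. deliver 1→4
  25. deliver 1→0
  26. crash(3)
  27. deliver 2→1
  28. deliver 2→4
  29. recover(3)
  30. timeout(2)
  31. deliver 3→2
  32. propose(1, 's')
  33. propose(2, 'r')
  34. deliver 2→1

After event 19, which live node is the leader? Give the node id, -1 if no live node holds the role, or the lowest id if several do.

2

[1] timeout(2) → N2(cand b7 [-])
[2] deliver 2→1 → N1(foll b7 [-])
[3] deliver 1→2 → ∅
[4] deliver 2→0 → N0(foll b7 [-])
[5] deliver 0→2 → N2(lead b7 [-])
[6] deliver 2→4 → N4(foll b7 [-])
[7] deliver 4→2 → ∅
[8] deliver 2→3 → N3(foll b7 [-])
[9] deliver 3→2 → ∅
[10] propose(2,'r') → ∅
[11] deliver 2→0 → N0(foll b7 [r])
[12] deliver 0→2 → ∅
[13] deliver 4→2 → ∅
[14] deliver 0→1 → ∅
[15] crash(4) → N4(✗foll b7 [-])
[16] recover(4) → N4(foll b7 [-])
[17] propose(2,'p') → ∅
[18] deliver 2→4 → N4(foll b7 [r])
[19] deliver 4→2 → ∅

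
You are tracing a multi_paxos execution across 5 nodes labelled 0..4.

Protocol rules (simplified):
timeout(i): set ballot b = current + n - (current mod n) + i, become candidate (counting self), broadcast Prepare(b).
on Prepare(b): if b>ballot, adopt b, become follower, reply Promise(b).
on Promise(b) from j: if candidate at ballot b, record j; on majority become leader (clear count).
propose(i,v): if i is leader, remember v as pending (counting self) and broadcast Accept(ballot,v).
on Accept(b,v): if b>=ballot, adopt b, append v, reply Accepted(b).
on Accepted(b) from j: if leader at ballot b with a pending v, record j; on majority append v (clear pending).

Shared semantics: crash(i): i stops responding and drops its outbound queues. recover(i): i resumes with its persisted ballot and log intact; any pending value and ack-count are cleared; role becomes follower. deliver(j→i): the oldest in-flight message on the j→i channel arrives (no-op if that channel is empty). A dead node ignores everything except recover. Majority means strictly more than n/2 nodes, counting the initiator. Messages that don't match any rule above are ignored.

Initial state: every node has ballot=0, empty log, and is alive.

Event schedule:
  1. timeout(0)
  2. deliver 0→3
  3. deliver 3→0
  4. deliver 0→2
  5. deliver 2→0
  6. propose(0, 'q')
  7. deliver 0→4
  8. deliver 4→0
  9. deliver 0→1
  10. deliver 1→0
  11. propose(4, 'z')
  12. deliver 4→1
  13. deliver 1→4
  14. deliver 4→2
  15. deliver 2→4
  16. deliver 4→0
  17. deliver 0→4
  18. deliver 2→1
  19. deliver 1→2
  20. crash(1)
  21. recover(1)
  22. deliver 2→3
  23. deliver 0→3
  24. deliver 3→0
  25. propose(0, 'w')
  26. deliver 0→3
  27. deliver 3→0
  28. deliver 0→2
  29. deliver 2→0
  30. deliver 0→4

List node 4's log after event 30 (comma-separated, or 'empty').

q,w

1. timeout(0):  <0:cand b5 ->
2. deliver 0→3:  <3:foll b5 ->
3. deliver 3→0:  nop
4. deliver 0→2:  <2:foll b5 ->
5. deliver 2→0:  <0:lead b5 ->
6. propose(0,'q'):  nop
7. deliver 0→4:  <4:foll b5 ->
8. deliver 4→0:  nop
9. deliver 0→1:  <1:foll b5 ->
10. deliver 1→0:  nop
11. propose(4,'z'):  nop
12. deliver 4→1:  nop
13. deliver 1→4:  nop
14. deliver 4→2:  nop
15. deliver 2→4:  nop
16. deliver 4→0:  nop
17. deliver 0→4:  <4:foll b5 q>
18. deliver 2→1:  nop
19. deliver 1→2:  nop
20. crash(1):  <1:✗foll b5 ->
21. recover(1):  <1:foll b5 ->
22. deliver 2→3:  nop
23. deliver 0→3:  <3:foll b5 q>
24. deliver 3→0:  nop
25. propose(0,'w'):  nop
26. deliver 0→3:  <3:foll b5 q,w>
27. deliver 3→0:  nop
28. deliver 0→2:  <2:foll b5 q>
29. deliver 2→0:  <0:lead b5 w>
30. deliver 0→4:  <4:foll b5 q,w>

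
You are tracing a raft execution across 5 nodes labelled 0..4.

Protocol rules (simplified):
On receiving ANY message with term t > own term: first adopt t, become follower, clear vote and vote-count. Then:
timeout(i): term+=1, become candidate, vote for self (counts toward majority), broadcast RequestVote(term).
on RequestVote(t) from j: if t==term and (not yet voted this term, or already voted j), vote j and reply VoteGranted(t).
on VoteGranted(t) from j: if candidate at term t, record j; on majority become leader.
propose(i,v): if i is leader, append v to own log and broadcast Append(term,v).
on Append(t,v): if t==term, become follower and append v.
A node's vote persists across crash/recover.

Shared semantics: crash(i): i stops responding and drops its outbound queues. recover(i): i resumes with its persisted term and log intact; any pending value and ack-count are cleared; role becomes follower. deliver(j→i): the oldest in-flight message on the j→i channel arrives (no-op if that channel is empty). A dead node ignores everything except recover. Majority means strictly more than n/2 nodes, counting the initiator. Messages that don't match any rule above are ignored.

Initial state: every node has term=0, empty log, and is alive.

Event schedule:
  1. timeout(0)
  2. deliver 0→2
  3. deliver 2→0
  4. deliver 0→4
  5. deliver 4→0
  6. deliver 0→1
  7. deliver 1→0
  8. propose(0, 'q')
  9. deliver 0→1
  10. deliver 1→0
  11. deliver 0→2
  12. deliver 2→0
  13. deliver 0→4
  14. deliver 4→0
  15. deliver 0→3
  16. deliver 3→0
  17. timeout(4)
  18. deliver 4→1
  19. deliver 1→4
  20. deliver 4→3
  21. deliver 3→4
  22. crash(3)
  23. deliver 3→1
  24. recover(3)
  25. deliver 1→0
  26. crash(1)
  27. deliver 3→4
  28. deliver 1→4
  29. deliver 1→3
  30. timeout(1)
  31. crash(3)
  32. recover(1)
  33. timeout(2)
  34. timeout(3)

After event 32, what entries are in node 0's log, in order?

e1 timeout(0): 0[cand,t=1,-]
e2 deliver 0→2: 2[foll,t=1,-]
e3 deliver 2→0: ·
e4 deliver 0→4: 4[foll,t=1,-]
e5 deliver 4→0: 0[lead,t=1,-]
e6 deliver 0→1: 1[foll,t=1,-]
e7 deliver 1→0: ·
e8 propose(0,'q'): 0[lead,t=1,q]
e9 deliver 0→1: 1[foll,t=1,q]
e10 deliver 1→0: ·
e11 deliver 0→2: 2[foll,t=1,q]
e12 deliver 2→0: ·
e13 deliver 0→4: 4[foll,t=1,q]
e14 deliver 4→0: ·
e15 deliver 0→3: 3[foll,t=1,-]
e16 deliver 3→0: ·
e17 timeout(4): 4[cand,t=2,q]
e18 deliver 4→1: 1[foll,t=2,q]
e19 deliver 1→4: ·
e20 deliver 4→3: 3[foll,t=2,-]
e21 deliver 3→4: 4[lead,t=2,q]
e22 crash(3): 3[✗foll,t=2,-]
e23 deliver 3→1: ·
e24 recover(3): 3[foll,t=2,-]
e25 deliver 1→0: ·
e26 crash(1): 1[✗foll,t=2,q]
e27 deliver 3→4: ·
e28 deliver 1→4: ·
e29 deliver 1→3: ·
e30 timeout(1): ·
e31 crash(3): 3[✗foll,t=2,-]
e32 recover(1): 1[foll,t=2,q]

q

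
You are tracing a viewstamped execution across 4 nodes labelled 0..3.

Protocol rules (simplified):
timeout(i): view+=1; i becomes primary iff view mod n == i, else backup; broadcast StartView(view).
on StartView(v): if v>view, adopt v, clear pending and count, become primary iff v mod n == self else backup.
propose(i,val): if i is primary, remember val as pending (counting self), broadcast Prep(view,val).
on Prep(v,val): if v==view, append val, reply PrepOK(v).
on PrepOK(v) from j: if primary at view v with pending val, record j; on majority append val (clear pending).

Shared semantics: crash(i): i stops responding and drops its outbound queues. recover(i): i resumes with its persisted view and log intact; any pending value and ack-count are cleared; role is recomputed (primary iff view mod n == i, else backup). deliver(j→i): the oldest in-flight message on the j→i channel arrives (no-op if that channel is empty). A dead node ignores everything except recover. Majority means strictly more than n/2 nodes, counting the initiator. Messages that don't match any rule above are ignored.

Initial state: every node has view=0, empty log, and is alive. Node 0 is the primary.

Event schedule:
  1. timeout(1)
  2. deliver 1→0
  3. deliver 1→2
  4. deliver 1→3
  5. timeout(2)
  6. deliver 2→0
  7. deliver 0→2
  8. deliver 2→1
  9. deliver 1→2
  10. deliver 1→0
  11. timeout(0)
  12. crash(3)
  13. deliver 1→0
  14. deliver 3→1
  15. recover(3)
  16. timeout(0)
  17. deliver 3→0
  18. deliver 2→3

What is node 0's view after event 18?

e1 timeout(1): 1[prim,v=1,-]
e2 deliver 1→0: 0[back,v=1,-]
e3 deliver 1→2: 2[back,v=1,-]
e4 deliver 1→3: 3[back,v=1,-]
e5 timeout(2): 2[prim,v=2,-]
e6 deliver 2→0: 0[back,v=2,-]
e7 deliver 0→2: ·
e8 deliver 2→1: 1[back,v=2,-]
e9 deliver 1→2: ·
e10 deliver 1→0: ·
e11 timeout(0): 0[back,v=3,-]
e12 crash(3): 3[✗back,v=1,-]
e13 deliver 1→0: ·
e14 deliver 3→1: ·
e15 recover(3): 3[back,v=1,-]
e16 timeout(0): 0[prim,v=4,-]
e17 deliver 3→0: ·
e18 deliver 2→3: 3[back,v=2,-]

4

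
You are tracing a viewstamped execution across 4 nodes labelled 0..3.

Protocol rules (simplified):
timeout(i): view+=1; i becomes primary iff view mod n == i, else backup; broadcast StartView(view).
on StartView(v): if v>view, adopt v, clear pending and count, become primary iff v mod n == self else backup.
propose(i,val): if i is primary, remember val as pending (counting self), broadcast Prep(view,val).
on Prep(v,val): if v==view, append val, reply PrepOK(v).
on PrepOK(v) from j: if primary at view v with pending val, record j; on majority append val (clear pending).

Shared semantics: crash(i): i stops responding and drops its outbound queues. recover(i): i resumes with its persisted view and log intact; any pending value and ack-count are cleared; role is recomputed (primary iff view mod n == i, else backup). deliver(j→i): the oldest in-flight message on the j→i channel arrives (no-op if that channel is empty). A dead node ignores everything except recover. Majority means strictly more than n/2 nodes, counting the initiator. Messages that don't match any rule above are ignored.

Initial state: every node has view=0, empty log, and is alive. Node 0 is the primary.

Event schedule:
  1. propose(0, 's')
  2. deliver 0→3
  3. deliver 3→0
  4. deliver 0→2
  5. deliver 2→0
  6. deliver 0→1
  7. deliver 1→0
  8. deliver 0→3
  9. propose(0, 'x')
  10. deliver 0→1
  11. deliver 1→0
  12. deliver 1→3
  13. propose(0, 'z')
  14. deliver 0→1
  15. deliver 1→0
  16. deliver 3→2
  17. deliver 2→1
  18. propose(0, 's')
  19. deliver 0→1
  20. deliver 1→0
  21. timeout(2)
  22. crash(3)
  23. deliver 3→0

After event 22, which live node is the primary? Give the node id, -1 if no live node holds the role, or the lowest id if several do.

1. propose(0,'s'):  nop
2. deliver 0→3:  <3:back v0 s>
3. deliver 3→0:  nop
4. deliver 0→2:  <2:back v0 s>
5. deliver 2→0:  <0:prim v0 s>
6. deliver 0→1:  <1:back v0 s>
7. deliver 1→0:  nop
8. deliver 0→3:  nop
9. propose(0,'x'):  nop
10. deliver 0→1:  <1:back v0 s,x>
11. deliver 1→0:  nop
12. deliver 1→3:  nop
13. propose(0,'z'):  nop
14. deliver 0→1:  <1:back v0 s,x,z>
15. deliver 1→0:  nop
16. deliver 3→2:  nop
17. deliver 2→1:  nop
18. propose(0,'s'):  nop
19. deliver 0→1:  <1:back v0 s,x,z,s>
20. deliver 1→0:  nop
21. timeout(2):  <2:back v1 s>
22. crash(3):  <3:✗back v0 s>

0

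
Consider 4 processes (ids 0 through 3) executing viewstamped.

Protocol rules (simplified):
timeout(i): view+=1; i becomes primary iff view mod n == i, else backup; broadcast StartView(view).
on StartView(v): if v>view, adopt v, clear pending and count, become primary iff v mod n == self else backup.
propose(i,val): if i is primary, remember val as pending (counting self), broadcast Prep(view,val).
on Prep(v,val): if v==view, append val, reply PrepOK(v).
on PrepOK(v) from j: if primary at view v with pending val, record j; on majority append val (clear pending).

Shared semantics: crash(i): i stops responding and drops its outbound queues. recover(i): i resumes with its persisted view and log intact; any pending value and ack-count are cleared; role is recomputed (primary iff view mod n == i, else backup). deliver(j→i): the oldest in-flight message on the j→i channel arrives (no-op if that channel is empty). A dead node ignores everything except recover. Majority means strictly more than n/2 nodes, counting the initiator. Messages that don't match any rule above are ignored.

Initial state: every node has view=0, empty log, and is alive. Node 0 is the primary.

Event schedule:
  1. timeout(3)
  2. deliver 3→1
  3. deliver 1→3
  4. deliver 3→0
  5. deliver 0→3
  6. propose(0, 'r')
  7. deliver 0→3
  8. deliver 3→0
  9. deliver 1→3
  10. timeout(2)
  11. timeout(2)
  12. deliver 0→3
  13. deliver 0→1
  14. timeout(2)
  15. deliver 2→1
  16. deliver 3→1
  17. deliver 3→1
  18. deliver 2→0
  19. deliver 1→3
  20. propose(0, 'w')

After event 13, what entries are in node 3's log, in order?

after 1 — timeout(3): n3:back/v1/[-]
after 2 — deliver 3→1: n1:prim/v1/[-]
after 3 — deliver 1→3: ·
after 4 — deliver 3→0: n0:back/v1/[-]
after 5 — deliver 0→3: ·
after 6 — propose(0,'r'): ·
after 7 — deliver 0→3: ·
after 8 — deliver 3→0: ·
after 9 — deliver 1→3: ·
after 10 — timeout(2): n2:back/v1/[-]
after 11 — timeout(2): n2:prim/v2/[-]
after 12 — deliver 0→3: ·
after 13 — deliver 0→1: ·

empty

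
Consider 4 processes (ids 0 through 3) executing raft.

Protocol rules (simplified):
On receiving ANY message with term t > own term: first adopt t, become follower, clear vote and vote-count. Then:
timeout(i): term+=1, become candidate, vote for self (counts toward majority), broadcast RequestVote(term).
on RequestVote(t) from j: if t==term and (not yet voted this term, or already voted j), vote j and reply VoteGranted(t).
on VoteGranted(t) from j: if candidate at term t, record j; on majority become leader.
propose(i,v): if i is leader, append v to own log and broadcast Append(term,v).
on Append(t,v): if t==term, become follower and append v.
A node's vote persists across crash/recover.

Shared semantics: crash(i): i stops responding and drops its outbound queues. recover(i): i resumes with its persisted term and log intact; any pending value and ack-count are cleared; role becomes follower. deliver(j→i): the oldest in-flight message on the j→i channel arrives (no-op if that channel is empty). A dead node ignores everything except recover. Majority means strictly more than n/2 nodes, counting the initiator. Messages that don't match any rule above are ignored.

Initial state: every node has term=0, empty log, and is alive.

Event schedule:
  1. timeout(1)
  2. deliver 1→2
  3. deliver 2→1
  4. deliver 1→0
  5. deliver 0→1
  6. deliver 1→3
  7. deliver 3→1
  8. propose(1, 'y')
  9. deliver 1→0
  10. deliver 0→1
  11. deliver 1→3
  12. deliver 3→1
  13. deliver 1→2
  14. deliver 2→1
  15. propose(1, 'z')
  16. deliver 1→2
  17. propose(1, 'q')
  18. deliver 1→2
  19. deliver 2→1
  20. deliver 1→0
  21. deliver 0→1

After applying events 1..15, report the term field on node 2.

step 1 timeout(1): 1={cand,t=1,log=-}
step 2 deliver 1→2: 2={foll,t=1,log=-}
step 3 deliver 2→1: —
step 4 deliver 1→0: 0={foll,t=1,log=-}
step 5 deliver 0→1: 1={lead,t=1,log=-}
step 6 deliver 1→3: 3={foll,t=1,log=-}
step 7 deliver 3→1: —
step 8 propose(1,'y'): 1={lead,t=1,log=y}
step 9 deliver 1→0: 0={foll,t=1,log=y}
step 10 deliver 0→1: —
step 11 deliver 1→3: 3={foll,t=1,log=y}
step 12 deliver 3→1: —
step 13 deliver 1→2: 2={foll,t=1,log=y}
step 14 deliver 2→1: —
step 15 propose(1,'z'): 1={lead,t=1,log=y,z}

1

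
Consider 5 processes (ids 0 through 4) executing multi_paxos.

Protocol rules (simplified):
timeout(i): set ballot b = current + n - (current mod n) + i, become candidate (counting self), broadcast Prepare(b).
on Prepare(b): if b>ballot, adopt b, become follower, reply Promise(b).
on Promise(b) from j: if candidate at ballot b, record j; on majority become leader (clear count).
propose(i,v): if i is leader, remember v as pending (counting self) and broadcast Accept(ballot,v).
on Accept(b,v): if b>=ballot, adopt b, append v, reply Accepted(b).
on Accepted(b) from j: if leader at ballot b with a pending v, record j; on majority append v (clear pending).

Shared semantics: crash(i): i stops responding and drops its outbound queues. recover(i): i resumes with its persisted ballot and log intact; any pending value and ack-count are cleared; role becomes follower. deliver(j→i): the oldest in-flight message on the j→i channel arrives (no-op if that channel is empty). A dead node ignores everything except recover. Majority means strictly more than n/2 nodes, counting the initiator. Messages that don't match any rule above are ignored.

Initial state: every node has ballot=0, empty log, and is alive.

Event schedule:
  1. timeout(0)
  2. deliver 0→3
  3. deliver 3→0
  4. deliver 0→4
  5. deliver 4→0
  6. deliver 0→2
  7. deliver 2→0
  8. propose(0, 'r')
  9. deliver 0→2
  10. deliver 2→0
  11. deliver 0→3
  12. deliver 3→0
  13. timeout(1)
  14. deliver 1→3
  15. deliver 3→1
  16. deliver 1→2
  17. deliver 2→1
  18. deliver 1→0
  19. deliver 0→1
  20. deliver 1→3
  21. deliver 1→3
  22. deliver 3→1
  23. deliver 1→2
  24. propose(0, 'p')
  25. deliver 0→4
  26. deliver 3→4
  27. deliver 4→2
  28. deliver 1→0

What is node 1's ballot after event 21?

6

1. timeout(0):  <0:cand b5 ->
2. deliver 0→3:  <3:foll b5 ->
3. deliver 3→0:  nop
4. deliver 0→4:  <4:foll b5 ->
5. deliver 4→0:  <0:lead b5 ->
6. deliver 0→2:  <2:foll b5 ->
7. deliver 2→0:  nop
8. propose(0,'r'):  nop
9. deliver 0→2:  <2:foll b5 r>
10. deliver 2→0:  nop
11. deliver 0→3:  <3:foll b5 r>
12. deliver 3→0:  <0:lead b5 r>
13. timeout(1):  <1:cand b6 ->
14. deliver 1→3:  <3:foll b6 r>
15. deliver 3→1:  nop
16. deliver 1→2:  <2:foll b6 r>
17. deliver 2→1:  <1:lead b6 ->
18. deliver 1→0:  <0:foll b6 r>
19. deliver 0→1:  nop
20. deliver 1→3:  nop
21. deliver 1→3:  nop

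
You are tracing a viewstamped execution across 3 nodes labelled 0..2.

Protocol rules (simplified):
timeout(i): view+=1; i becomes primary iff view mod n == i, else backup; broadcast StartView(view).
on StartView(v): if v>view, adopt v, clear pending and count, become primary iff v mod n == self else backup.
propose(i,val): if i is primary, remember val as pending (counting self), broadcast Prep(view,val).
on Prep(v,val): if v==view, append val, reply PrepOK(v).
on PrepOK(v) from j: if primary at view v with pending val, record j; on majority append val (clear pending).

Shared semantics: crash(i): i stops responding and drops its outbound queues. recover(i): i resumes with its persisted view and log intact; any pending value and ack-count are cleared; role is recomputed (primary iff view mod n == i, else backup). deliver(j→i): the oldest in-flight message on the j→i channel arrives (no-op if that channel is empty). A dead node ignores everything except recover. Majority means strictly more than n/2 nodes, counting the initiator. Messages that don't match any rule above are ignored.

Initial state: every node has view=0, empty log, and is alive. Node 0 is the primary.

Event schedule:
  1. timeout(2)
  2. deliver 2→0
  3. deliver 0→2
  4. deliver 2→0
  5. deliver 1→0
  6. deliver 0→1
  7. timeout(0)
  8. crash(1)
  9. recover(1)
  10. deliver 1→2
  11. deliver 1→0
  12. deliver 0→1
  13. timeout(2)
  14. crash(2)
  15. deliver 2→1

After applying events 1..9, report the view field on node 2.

1

after 1 — timeout(2): n2:back/v1/[-]
after 2 — deliver 2→0: n0:back/v1/[-]
after 3 — deliver 0→2: ·
after 4 — deliver 2→0: ·
after 5 — deliver 1→0: ·
after 6 — deliver 0→1: ·
after 7 — timeout(0): n0:back/v2/[-]
after 8 — crash(1): n1:✗back/v0/[-]
after 9 — recover(1): n1:back/v0/[-]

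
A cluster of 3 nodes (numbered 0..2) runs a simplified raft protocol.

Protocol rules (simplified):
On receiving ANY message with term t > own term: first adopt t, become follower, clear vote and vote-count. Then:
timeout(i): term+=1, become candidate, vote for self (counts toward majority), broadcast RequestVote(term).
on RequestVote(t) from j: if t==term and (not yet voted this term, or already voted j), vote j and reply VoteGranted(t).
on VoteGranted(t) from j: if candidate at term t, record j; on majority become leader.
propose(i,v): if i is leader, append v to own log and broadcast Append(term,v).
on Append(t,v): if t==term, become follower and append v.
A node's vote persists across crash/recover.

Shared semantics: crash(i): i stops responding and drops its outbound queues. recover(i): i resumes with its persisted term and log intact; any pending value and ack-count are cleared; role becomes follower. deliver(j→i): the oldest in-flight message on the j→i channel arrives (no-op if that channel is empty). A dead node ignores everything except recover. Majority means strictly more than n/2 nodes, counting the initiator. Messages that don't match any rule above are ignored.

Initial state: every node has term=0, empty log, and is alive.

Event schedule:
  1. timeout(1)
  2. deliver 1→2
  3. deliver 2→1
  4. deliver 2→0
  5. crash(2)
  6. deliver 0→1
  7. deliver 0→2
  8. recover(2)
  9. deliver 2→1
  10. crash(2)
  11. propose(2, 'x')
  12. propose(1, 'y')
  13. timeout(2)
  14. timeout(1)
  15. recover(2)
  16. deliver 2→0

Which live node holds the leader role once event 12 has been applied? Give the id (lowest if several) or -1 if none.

after 1 — timeout(1): n1:cand/t1/[-]
after 2 — deliver 1→2: n2:foll/t1/[-]
after 3 — deliver 2→1: n1:lead/t1/[-]
after 4 — deliver 2→0: ·
after 5 — crash(2): n2:✗foll/t1/[-]
after 6 — deliver 0→1: ·
after 7 — deliver 0→2: ·
after 8 — recover(2): n2:foll/t1/[-]
after 9 — deliver 2→1: ·
after 10 — crash(2): n2:✗foll/t1/[-]
after 11 — propose(2,'x'): ·
after 12 — propose(1,'y'): n1:lead/t1/[y]

1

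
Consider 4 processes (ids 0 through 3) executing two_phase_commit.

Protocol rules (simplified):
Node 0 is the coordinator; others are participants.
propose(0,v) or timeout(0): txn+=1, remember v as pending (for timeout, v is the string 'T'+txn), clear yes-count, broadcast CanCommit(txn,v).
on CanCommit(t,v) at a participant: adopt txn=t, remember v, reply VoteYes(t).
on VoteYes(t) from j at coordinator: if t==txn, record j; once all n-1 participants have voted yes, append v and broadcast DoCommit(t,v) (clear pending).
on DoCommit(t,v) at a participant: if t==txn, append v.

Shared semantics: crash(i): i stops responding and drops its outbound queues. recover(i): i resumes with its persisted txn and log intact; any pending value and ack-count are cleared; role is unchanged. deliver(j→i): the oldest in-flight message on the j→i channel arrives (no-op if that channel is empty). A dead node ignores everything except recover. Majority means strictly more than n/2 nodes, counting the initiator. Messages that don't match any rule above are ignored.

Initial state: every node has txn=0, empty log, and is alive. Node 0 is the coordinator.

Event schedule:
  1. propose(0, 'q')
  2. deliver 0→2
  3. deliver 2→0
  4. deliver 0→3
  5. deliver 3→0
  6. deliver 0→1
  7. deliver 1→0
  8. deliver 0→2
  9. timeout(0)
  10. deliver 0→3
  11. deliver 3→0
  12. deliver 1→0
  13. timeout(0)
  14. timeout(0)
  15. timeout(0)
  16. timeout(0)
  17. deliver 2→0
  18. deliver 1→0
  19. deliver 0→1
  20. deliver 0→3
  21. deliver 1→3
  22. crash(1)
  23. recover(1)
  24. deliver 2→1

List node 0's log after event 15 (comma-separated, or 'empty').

e1 propose(0,'q'): 0[coor,t=1,-]
e2 deliver 0→2: 2[part,t=1,-]
e3 deliver 2→0: ·
e4 deliver 0→3: 3[part,t=1,-]
e5 deliver 3→0: ·
e6 deliver 0→1: 1[part,t=1,-]
e7 deliver 1→0: 0[coor,t=1,q]
e8 deliver 0→2: 2[part,t=1,q]
e9 timeout(0): 0[coor,t=2,q]
e10 deliver 0→3: 3[part,t=1,q]
e11 deliver 3→0: ·
e12 deliver 1→0: ·
e13 timeout(0): 0[coor,t=3,q]
e14 timeout(0): 0[coor,t=4,q]
e15 timeout(0): 0[coor,t=5,q]

q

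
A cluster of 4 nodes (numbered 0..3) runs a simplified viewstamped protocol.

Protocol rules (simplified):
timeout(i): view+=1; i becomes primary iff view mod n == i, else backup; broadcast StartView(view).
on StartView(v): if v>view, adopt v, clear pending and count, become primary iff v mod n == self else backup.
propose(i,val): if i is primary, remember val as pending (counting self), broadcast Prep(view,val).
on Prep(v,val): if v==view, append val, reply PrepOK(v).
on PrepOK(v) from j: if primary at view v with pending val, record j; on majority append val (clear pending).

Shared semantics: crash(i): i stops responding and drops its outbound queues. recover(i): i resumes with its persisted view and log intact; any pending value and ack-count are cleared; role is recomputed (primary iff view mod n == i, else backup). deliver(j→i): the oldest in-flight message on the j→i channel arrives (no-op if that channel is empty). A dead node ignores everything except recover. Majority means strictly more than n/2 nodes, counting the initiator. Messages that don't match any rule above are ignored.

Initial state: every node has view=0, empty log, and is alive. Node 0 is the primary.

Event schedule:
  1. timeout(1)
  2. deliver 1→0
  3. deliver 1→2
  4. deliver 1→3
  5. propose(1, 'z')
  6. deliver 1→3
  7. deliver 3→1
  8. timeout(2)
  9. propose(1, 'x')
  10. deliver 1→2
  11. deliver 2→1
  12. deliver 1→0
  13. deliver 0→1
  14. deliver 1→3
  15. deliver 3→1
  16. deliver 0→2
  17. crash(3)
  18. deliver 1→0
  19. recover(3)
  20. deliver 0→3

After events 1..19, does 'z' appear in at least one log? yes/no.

[1] timeout(1) → N1(prim v1 [-])
[2] deliver 1→0 → N0(back v1 [-])
[3] deliver 1→2 → N2(back v1 [-])
[4] deliver 1→3 → N3(back v1 [-])
[5] propose(1,'z') → ∅
[6] deliver 1→3 → N3(back v1 [z])
[7] deliver 3→1 → ∅
[8] timeout(2) → N2(prim v2 [-])
[9] propose(1,'x') → ∅
[10] deliver 1→2 → ∅
[11] deliver 2→1 → N1(back v2 [-])
[12] deliver 1→0 → N0(back v1 [z])
[13] deliver 0→1 → ∅
[14] deliver 1→3 → N3(back v1 [z,x])
[15] deliver 3→1 → ∅
[16] deliver 0→2 → ∅
[17] crash(3) → N3(✗back v1 [z,x])
[18] deliver 1→0 → N0(back v1 [z,x])
[19] recover(3) → N3(back v1 [z,x])

yes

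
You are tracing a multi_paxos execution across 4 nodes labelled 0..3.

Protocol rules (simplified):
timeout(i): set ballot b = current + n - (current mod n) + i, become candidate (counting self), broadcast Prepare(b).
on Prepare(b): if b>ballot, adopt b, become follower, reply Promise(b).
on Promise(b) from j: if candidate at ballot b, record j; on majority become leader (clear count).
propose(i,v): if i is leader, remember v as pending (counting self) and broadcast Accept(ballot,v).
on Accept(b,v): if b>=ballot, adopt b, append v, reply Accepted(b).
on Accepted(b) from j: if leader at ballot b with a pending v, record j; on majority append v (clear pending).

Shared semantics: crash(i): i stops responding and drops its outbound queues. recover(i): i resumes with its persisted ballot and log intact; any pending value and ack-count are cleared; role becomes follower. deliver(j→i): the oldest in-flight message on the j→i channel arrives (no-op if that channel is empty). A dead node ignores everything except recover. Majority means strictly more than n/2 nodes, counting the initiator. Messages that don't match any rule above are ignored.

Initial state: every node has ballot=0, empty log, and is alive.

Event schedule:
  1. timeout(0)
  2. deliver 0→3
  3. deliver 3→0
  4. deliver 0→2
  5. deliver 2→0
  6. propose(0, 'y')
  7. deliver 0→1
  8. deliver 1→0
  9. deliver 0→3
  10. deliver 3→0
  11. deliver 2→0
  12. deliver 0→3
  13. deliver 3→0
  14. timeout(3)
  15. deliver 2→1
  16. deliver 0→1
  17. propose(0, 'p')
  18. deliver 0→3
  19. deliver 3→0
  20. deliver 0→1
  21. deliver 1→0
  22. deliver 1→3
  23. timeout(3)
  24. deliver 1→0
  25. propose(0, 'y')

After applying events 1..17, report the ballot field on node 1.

1. timeout(0):  <0:cand b4 ->
2. deliver 0→3:  <3:foll b4 ->
3. deliver 3→0:  nop
4. deliver 0→2:  <2:foll b4 ->
5. deliver 2→0:  <0:lead b4 ->
6. propose(0,'y'):  nop
7. deliver 0→1:  <1:foll b4 ->
8. deliver 1→0:  nop
9. deliver 0→3:  <3:foll b4 y>
10. deliver 3→0:  nop
11. deliver 2→0:  nop
12. deliver 0→3:  nop
13. deliver 3→0:  nop
14. timeout(3):  <3:cand b11 y>
15. deliver 2→1:  nop
16. deliver 0→1:  <1:foll b4 y>
17. propose(0,'p'):  nop

4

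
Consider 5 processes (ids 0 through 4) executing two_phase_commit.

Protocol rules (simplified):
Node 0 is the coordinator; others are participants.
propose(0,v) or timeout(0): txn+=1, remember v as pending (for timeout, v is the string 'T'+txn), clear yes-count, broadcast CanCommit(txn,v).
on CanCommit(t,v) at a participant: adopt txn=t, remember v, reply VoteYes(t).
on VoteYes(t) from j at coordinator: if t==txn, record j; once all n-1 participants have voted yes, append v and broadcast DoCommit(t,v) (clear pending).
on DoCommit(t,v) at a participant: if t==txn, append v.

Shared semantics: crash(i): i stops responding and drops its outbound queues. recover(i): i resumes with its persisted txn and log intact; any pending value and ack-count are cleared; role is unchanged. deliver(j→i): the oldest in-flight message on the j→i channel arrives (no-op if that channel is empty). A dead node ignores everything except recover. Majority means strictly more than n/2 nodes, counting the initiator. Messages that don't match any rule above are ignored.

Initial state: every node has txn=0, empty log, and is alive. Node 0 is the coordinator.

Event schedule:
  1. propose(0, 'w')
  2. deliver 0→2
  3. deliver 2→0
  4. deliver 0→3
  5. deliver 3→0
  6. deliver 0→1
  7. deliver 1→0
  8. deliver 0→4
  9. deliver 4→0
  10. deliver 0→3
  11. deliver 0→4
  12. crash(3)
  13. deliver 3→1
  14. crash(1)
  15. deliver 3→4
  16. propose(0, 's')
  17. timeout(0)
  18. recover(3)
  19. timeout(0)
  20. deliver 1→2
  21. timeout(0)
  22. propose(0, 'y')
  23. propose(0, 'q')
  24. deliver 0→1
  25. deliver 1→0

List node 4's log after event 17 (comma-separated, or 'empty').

after 1 — propose(0,'w'): n0:coor/t1/[-]
after 2 — deliver 0→2: n2:part/t1/[-]
after 3 — deliver 2→0: ·
after 4 — deliver 0→3: n3:part/t1/[-]
after 5 — deliver 3→0: ·
after 6 — deliver 0→1: n1:part/t1/[-]
after 7 — deliver 1→0: ·
after 8 — deliver 0→4: n4:part/t1/[-]
after 9 — deliver 4→0: n0:coor/t1/[w]
after 10 — deliver 0→3: n3:part/t1/[w]
after 11 — deliver 0→4: n4:part/t1/[w]
after 12 — crash(3): n3:✗part/t1/[w]
after 13 — deliver 3→1: ·
after 14 — crash(1): n1:✗part/t1/[-]
after 15 — deliver 3→4: ·
after 16 — propose(0,'s'): n0:coor/t2/[w]
after 17 — timeout(0): n0:coor/t3/[w]

w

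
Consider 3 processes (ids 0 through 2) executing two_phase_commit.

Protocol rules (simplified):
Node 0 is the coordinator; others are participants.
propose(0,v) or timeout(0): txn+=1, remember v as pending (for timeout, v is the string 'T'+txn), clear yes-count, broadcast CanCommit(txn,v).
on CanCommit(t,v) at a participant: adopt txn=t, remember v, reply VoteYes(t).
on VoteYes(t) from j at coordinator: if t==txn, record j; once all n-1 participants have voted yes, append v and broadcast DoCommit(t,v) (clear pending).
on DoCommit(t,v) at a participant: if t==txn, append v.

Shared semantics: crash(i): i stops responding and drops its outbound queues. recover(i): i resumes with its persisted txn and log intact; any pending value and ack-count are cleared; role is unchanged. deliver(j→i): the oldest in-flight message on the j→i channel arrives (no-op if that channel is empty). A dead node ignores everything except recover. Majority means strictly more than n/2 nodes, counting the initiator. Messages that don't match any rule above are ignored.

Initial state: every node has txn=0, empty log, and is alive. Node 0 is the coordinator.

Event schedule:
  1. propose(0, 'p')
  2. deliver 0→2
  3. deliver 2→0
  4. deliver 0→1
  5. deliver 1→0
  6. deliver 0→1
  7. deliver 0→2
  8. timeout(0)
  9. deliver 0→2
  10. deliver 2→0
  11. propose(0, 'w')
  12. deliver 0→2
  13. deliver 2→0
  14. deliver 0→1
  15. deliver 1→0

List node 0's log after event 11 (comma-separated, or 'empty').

after 1 — propose(0,'p'): n0:coor/t1/[-]
after 2 — deliver 0→2: n2:part/t1/[-]
after 3 — deliver 2→0: ·
after 4 — deliver 0→1: n1:part/t1/[-]
after 5 — deliver 1→0: n0:coor/t1/[p]
after 6 — deliver 0→1: n1:part/t1/[p]
after 7 — deliver 0→2: n2:part/t1/[p]
after 8 — timeout(0): n0:coor/t2/[p]
after 9 — deliver 0→2: n2:part/t2/[p]
after 10 — deliver 2→0: ·
after 11 — propose(0,'w'): n0:coor/t3/[p]

p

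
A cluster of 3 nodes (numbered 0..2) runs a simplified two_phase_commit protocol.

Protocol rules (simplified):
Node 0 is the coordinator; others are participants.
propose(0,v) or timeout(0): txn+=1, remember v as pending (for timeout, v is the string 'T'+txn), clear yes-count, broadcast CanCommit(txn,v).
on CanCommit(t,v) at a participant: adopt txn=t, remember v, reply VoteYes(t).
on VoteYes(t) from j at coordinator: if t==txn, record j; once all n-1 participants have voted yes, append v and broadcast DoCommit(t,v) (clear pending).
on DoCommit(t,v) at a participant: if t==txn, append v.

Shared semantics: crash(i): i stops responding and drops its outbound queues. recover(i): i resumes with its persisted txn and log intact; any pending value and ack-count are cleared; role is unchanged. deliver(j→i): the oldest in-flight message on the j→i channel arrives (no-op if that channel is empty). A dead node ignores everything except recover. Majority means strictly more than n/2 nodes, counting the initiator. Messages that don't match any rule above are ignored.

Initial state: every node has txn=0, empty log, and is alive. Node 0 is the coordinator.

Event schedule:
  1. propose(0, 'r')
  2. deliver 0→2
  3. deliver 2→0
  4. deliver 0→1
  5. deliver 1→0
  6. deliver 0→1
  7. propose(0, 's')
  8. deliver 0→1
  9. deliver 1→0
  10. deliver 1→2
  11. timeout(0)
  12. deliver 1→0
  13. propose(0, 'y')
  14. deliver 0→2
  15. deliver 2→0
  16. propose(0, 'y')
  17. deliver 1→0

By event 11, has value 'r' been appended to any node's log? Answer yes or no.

yes

after 1 — propose(0,'r'): n0:coor/t1/[-]
after 2 — deliver 0→2: n2:part/t1/[-]
after 3 — deliver 2→0: ·
after 4 — deliver 0→1: n1:part/t1/[-]
after 5 — deliver 1→0: n0:coor/t1/[r]
after 6 — deliver 0→1: n1:part/t1/[r]
after 7 — propose(0,'s'): n0:coor/t2/[r]
after 8 — deliver 0→1: n1:part/t2/[r]
after 9 — deliver 1→0: ·
after 10 — deliver 1→2: ·
after 11 — timeout(0): n0:coor/t3/[r]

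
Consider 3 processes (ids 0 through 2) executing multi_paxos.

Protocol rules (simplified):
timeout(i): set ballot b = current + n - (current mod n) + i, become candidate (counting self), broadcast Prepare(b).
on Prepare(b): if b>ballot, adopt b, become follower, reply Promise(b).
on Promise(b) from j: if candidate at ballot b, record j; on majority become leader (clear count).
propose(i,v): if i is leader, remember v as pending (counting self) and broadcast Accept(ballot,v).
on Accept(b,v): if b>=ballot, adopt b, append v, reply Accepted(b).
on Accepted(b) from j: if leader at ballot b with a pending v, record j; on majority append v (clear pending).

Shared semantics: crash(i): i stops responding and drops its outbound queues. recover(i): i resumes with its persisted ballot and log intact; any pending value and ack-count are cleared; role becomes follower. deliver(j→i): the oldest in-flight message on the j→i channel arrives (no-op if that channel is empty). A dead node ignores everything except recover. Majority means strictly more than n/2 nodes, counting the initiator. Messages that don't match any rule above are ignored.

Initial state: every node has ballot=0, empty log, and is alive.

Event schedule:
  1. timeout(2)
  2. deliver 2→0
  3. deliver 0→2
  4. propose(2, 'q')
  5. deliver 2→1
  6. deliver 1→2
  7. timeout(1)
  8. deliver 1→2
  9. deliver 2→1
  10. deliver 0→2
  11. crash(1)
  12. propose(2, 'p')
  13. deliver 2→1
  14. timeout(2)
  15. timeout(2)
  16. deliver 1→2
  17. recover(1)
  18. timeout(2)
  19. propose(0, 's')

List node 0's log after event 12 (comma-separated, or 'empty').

1. timeout(2):  <2:cand b5 ->
2. deliver 2→0:  <0:foll b5 ->
3. deliver 0→2:  <2:lead b5 ->
4. propose(2,'q'):  nop
5. deliver 2→1:  <1:foll b5 ->
6. deliver 1→2:  nop
7. timeout(1):  <1:cand b7 ->
8. deliver 1→2:  <2:foll b7 ->
9. deliver 2→1:  nop
10. deliver 0→2:  nop
11. crash(1):  <1:✗cand b7 ->
12. propose(2,'p'):  nop

empty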